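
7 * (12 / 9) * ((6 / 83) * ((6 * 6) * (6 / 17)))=12096 / 1411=8.57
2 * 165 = 330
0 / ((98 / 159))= 0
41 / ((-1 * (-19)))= 41 / 19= 2.16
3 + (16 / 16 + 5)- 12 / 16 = 33 / 4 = 8.25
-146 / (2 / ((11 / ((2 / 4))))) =-1606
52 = 52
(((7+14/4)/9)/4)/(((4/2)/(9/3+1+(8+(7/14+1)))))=63/32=1.97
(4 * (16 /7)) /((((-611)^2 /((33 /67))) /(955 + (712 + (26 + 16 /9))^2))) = 31262048576 /4727363823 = 6.61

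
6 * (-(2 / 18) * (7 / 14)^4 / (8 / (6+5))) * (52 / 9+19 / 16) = -0.40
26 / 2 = 13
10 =10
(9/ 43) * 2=18/ 43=0.42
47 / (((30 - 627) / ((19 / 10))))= -893 / 5970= -0.15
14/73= 0.19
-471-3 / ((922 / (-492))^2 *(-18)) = -100087305 / 212521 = -470.95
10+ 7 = 17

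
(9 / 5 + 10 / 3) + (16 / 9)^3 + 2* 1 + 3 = 57416 / 3645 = 15.75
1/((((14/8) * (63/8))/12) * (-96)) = -4/441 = -0.01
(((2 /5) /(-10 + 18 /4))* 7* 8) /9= -224 /495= -0.45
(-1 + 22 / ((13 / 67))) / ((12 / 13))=487 / 4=121.75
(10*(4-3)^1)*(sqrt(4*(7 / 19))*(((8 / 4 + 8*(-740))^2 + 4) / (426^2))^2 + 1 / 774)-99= -38308 / 387 + 1533239345702480*sqrt(133) / 39108577059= 452031.47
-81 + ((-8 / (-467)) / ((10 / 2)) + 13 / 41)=-7723852 / 95735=-80.68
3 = 3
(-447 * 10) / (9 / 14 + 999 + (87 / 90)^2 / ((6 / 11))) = -168966000 / 37851257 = -4.46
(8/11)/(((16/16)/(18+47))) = 520/11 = 47.27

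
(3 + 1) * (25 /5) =20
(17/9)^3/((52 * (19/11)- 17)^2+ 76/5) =2972365/2345339529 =0.00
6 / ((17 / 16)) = 96 / 17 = 5.65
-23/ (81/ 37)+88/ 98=-38135/ 3969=-9.61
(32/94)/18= 0.02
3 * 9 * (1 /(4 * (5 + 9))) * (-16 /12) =-9 /14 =-0.64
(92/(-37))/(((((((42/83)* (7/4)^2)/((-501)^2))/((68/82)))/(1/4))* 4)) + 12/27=-97746744112/4682979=-20872.77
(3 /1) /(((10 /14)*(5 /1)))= 21 /25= 0.84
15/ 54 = 5/ 18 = 0.28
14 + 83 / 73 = 15.14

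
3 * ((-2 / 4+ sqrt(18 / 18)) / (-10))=-0.15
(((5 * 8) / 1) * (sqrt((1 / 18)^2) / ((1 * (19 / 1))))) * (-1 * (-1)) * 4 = 80 / 171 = 0.47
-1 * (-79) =79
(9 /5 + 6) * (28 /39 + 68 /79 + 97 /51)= 182307 /6715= 27.15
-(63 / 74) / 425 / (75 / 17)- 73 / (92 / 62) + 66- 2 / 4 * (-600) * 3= 487625071 / 531875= 916.80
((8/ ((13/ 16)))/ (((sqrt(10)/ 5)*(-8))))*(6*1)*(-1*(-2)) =-96*sqrt(10)/ 13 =-23.35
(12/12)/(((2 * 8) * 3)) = 1/48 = 0.02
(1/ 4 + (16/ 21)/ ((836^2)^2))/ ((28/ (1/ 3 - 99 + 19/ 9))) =-12661685494075/ 14686972356672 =-0.86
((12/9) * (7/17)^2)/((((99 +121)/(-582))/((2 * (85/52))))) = -4753/2431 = -1.96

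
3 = 3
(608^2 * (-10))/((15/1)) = -739328/3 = -246442.67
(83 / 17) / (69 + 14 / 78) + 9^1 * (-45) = -18572493 / 45866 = -404.93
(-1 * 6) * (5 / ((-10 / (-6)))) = -18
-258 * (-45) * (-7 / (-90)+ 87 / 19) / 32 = 1027227 / 608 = 1689.52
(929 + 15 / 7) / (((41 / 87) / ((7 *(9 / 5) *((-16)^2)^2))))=334469136384 / 205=1631556762.85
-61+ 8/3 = -175/3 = -58.33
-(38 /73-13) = 911 /73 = 12.48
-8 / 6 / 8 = -1 / 6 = -0.17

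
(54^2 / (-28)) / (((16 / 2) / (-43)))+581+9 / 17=1086515 / 952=1141.30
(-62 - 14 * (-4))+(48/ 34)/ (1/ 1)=-78/ 17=-4.59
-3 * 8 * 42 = -1008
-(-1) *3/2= 3/2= 1.50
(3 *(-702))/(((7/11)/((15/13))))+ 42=-26436/7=-3776.57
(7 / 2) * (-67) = -469 / 2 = -234.50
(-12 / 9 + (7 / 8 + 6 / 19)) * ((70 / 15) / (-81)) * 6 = 455 / 9234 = 0.05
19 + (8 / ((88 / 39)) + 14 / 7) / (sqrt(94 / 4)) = 20.14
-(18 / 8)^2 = -81 / 16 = -5.06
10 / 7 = 1.43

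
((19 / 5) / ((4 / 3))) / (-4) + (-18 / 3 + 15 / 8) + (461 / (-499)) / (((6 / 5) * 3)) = -1830217 / 359280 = -5.09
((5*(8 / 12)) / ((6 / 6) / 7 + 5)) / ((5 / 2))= 7 / 27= 0.26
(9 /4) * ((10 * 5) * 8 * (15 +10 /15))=14100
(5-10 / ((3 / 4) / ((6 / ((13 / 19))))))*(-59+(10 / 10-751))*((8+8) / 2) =9416760 / 13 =724366.15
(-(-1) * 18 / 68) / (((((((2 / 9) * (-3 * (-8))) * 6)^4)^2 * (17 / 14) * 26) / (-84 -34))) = -3717 / 4130865185554432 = -0.00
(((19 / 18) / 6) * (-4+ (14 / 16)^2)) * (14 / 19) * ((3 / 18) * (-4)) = 161 / 576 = 0.28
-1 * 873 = -873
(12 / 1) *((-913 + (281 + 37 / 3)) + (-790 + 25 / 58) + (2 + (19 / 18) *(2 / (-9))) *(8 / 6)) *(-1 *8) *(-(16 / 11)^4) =-20791784636416 / 34391709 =-604558.05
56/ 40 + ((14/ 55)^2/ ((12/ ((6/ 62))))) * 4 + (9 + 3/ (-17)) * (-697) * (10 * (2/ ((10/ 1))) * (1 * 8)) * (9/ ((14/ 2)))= -83046219633/ 656425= -126512.88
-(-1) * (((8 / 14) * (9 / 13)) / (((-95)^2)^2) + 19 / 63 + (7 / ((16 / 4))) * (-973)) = -454268136211829 / 266832247500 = -1702.45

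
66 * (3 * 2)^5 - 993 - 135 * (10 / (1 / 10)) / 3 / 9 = 511723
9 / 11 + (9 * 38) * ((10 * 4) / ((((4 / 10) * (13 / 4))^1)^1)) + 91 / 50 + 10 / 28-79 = 261437983 / 25025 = 10447.07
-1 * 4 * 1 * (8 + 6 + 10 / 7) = -432 / 7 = -61.71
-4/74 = -2/37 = -0.05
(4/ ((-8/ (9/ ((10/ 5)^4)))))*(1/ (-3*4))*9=27/ 128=0.21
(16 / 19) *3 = 48 / 19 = 2.53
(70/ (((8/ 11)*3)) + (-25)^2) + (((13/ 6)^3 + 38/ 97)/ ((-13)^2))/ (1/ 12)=388219049/ 590148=657.83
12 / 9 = 4 / 3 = 1.33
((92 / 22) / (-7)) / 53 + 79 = 322353 / 4081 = 78.99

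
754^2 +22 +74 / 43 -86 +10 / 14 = 171104785 / 301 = 568454.44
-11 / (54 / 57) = -209 / 18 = -11.61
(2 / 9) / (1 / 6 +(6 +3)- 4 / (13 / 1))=52 / 2073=0.03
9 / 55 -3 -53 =-55.84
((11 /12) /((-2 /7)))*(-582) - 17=7401 /4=1850.25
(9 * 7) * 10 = 630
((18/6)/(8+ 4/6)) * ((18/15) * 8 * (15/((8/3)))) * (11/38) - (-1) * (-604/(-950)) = 74677/12350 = 6.05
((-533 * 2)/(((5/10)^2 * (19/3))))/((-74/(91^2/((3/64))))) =1129925888/703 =1607291.45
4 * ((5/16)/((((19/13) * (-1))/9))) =-585/76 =-7.70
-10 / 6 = -5 / 3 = -1.67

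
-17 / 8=-2.12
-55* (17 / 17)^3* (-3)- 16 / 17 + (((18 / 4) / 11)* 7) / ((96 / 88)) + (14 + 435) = 83733 / 136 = 615.68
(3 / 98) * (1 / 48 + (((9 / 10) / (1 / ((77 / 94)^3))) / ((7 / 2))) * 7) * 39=981703983 / 813972320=1.21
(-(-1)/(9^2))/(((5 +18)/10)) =10/1863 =0.01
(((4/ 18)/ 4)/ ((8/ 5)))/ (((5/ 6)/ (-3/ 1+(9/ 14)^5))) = -518141/ 4302592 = -0.12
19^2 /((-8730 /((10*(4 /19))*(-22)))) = 1.92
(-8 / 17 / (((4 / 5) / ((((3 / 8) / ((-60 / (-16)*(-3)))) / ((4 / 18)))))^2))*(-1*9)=81 / 544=0.15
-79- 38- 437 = -554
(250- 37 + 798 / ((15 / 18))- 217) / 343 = 4768 / 1715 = 2.78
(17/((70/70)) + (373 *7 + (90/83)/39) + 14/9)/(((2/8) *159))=102143536/1544049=66.15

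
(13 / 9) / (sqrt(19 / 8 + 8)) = 0.45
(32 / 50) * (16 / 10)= 128 / 125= 1.02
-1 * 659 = -659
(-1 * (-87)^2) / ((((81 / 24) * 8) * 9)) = -841 / 27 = -31.15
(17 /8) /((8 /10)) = 85 /32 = 2.66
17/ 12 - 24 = -22.58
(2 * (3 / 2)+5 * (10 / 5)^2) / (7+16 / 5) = 115 / 51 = 2.25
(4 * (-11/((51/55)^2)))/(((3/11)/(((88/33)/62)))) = -8.07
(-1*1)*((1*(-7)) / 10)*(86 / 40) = 301 / 200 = 1.50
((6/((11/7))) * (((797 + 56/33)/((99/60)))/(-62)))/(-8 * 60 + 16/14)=6457465/103730154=0.06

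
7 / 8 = 0.88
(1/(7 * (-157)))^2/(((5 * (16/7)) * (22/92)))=23/75918920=0.00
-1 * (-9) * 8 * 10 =720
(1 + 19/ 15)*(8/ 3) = 272/ 45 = 6.04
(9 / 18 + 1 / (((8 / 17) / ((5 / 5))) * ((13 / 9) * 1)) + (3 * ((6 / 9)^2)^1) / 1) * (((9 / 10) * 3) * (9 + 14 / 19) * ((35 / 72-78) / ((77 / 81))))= -17244770967 / 2434432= -7083.69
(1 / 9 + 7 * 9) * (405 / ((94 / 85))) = 1086300 / 47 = 23112.77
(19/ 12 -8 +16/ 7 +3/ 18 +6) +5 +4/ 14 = 205/ 28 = 7.32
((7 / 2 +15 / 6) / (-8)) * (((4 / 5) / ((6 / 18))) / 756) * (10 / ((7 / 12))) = -2 / 49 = -0.04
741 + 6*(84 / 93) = 23139 / 31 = 746.42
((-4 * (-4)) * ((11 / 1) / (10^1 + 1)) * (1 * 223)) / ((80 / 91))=20293 / 5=4058.60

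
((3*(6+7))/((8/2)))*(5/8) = 195/32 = 6.09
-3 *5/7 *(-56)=120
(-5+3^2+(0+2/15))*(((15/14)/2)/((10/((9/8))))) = 279/1120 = 0.25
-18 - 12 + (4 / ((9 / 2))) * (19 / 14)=-1814 / 63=-28.79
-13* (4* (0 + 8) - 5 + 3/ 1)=-390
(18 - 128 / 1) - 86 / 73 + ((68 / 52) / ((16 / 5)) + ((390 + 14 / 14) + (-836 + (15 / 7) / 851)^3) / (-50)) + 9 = 187533919438413075222221 / 16048668253268560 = 11685325.94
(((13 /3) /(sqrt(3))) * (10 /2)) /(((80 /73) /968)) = 114829 * sqrt(3) /18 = 11049.43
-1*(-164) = 164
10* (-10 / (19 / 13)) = -1300 / 19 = -68.42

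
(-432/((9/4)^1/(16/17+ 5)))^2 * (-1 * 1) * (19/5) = -7144943616/1445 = -4944597.66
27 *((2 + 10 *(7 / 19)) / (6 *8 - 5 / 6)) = 17496 / 5377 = 3.25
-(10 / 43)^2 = -100 / 1849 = -0.05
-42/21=-2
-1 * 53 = -53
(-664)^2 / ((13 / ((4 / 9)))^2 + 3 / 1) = 7054336 / 13737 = 513.53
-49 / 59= -0.83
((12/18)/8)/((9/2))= 1/54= 0.02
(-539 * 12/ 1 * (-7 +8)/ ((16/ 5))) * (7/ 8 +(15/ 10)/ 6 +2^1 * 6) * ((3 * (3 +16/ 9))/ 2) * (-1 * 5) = 60839625/ 64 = 950619.14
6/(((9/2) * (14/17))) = 1.62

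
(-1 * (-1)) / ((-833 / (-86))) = 86 / 833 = 0.10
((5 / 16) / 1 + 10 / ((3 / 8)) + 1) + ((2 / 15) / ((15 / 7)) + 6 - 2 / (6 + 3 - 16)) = 34.33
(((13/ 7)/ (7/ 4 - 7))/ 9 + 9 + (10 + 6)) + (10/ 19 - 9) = 414434/ 25137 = 16.49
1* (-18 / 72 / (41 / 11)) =-11 / 164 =-0.07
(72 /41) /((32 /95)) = 855 /164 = 5.21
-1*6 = -6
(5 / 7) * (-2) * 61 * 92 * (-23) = 1290760 / 7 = 184394.29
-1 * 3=-3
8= 8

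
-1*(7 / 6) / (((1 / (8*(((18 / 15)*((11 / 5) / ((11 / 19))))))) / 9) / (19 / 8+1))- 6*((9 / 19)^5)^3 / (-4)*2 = -1292.76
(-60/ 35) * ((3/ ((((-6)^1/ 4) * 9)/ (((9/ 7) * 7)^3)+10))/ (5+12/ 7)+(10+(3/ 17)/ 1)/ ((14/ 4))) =-311376/ 61523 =-5.06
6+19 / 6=55 / 6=9.17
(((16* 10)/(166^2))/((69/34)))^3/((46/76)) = 95587328000/2470265667646766883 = 0.00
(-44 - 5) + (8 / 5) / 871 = -49.00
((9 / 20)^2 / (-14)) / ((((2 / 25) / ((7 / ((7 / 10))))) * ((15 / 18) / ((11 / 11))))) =-243 / 112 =-2.17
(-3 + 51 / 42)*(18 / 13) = -225 / 91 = -2.47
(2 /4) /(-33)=-1 /66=-0.02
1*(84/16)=21/4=5.25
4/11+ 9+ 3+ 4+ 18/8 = 819/44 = 18.61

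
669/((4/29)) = 19401/4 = 4850.25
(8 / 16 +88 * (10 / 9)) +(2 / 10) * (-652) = -2891 / 90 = -32.12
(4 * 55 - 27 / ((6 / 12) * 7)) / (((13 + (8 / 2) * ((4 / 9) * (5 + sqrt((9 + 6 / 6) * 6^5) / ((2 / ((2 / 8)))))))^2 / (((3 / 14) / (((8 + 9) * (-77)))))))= -63164887101 / 4753471381251901 + 10243628064 * sqrt(15) / 4753471381251901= -0.00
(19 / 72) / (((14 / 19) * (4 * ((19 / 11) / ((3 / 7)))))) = 209 / 9408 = 0.02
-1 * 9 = -9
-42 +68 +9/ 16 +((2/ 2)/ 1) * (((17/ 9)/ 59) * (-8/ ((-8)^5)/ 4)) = 231091217/ 8699904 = 26.56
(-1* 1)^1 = -1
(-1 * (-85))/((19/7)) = 595/19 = 31.32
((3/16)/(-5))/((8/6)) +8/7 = 2497/2240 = 1.11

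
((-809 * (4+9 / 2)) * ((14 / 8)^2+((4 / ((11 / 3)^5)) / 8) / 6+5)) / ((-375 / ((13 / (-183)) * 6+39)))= 224108342928509 / 39296444000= 5703.02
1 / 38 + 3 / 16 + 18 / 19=353 / 304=1.16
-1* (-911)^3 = 756058031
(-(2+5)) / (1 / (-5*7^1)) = 245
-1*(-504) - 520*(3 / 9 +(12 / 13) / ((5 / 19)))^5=-1883628753284992 / 4337701875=-434245.78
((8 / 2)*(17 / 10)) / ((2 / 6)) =102 / 5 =20.40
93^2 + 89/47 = 8650.89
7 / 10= 0.70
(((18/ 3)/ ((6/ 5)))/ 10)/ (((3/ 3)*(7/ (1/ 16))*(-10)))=-1/ 2240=-0.00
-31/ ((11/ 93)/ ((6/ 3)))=-5766/ 11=-524.18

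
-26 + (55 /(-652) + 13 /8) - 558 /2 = -395711 /1304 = -303.46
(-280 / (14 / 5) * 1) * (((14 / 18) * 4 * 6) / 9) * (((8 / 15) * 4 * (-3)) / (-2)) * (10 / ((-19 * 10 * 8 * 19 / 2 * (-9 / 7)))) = -31360 / 87723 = -0.36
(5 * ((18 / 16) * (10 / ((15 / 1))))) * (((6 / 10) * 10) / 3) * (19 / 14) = 285 / 28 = 10.18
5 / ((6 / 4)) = 10 / 3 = 3.33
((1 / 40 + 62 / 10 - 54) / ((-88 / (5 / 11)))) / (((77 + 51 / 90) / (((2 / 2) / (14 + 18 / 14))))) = 0.00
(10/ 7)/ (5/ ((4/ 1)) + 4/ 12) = 120/ 133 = 0.90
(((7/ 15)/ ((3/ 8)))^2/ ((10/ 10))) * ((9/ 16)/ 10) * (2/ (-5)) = -196/ 5625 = -0.03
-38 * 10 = -380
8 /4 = 2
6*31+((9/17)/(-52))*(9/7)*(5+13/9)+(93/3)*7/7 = 216.92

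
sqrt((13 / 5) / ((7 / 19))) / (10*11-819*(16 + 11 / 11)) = -0.00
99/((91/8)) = 792/91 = 8.70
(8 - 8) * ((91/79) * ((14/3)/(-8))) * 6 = 0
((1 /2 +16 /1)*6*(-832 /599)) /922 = -41184 /276139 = -0.15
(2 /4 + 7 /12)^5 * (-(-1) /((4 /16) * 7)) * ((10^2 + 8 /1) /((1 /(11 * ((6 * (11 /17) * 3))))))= 44926453 /3808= 11797.91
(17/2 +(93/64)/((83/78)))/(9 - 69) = -26203/159360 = -0.16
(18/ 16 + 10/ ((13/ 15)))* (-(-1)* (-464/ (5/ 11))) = -840246/ 65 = -12926.86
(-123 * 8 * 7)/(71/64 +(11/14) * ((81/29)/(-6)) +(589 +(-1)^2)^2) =-29829632/1507508287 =-0.02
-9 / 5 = -1.80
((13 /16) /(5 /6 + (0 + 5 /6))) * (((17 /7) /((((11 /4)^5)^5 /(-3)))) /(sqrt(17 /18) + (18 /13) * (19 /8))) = -11200993549650638143488 /910816846454457662251594959275225 + 567691680878979710976 * sqrt(34) /910816846454457662251594959275225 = -0.00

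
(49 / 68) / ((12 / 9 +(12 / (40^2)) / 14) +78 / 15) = 205800 / 1866073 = 0.11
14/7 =2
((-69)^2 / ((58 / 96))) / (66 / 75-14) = -714150 / 1189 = -600.63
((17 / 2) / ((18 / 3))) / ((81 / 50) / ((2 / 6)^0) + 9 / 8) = 850 / 1647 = 0.52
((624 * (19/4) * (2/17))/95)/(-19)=-312/1615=-0.19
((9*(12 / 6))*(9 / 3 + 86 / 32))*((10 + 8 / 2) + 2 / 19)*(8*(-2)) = -438984 / 19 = -23104.42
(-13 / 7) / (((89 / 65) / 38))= -32110 / 623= -51.54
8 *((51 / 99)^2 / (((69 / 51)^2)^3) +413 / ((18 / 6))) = 177602945603456 / 161211083121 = 1101.68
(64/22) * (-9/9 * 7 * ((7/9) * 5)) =-7840/99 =-79.19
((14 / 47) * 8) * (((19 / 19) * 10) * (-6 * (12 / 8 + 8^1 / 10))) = -328.85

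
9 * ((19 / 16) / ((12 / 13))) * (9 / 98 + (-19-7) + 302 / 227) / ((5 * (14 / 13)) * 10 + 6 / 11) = -5.23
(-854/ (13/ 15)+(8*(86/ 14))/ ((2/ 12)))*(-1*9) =565542/ 91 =6214.75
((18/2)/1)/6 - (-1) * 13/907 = 2747/1814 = 1.51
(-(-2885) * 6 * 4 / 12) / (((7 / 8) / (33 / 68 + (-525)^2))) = 216288830820 / 119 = 1817553200.17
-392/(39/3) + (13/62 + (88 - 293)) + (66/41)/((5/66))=-35308889/165230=-213.70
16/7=2.29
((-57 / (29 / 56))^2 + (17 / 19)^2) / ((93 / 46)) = 5992.85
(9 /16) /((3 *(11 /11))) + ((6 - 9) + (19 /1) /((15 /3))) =0.99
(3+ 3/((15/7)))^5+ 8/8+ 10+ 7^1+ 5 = 5225507/3125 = 1672.16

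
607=607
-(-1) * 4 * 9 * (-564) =-20304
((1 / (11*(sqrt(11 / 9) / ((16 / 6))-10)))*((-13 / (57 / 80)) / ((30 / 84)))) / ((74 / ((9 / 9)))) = 11648*sqrt(11) / 148218411 + 931840 / 148218411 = 0.01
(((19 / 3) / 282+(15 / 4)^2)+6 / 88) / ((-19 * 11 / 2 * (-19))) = 1053673 / 147816504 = 0.01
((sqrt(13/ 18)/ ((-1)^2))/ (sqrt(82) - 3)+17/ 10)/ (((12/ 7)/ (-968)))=-14399/ 15 - 1694 *sqrt(533)/ 657 - 847 *sqrt(26)/ 219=-1039.18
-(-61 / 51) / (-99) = -61 / 5049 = -0.01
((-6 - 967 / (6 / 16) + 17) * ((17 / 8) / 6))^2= 17148164401 / 20736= 826975.52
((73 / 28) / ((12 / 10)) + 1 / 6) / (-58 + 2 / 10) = -655 / 16184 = -0.04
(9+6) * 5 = 75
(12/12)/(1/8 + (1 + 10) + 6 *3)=8/233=0.03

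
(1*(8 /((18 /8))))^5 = 33554432 /59049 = 568.25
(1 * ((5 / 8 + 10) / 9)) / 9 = 85 / 648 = 0.13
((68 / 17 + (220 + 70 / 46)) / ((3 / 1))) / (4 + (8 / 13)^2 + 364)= 292201 / 1431888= 0.20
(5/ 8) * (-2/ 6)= -5/ 24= -0.21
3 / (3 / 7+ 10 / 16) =168 / 59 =2.85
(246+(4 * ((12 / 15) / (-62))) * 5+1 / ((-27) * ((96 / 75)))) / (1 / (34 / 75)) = 111880009 / 1004400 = 111.39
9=9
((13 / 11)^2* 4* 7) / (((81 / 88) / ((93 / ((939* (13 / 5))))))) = 451360 / 278883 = 1.62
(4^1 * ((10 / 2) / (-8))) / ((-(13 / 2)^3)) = 20 / 2197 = 0.01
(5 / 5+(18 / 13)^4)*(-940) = -125524780 / 28561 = -4394.97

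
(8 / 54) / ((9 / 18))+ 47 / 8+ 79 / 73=114373 / 15768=7.25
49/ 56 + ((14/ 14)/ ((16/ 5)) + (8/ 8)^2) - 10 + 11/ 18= -1037/ 144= -7.20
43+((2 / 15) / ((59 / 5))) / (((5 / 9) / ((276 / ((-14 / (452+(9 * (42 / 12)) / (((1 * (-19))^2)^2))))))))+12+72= -14596108403 / 269112865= -54.24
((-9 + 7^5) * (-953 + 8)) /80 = -1587411 /8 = -198426.38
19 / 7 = 2.71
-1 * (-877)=877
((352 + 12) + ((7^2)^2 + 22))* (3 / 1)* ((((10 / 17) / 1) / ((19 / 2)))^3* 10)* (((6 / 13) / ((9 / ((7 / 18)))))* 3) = 520240000 / 438077471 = 1.19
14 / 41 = 0.34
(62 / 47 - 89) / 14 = -4121 / 658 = -6.26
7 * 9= 63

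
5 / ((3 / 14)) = 70 / 3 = 23.33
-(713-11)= -702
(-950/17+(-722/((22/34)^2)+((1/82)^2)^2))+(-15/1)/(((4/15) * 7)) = -1164243292900453/651010122224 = -1788.36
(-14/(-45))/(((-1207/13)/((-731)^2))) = -5720806/3195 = -1790.55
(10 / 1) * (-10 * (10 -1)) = -900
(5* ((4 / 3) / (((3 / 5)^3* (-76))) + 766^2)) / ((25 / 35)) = 6321121513 / 1539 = 4107291.43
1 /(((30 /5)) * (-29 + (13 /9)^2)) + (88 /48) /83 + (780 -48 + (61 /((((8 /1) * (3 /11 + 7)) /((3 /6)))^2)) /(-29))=943983062310359 /1289566617600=732.02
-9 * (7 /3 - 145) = 1284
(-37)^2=1369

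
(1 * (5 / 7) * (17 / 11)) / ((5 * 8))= 17 / 616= 0.03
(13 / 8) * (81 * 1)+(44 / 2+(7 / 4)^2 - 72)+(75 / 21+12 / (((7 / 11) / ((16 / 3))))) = 21149 / 112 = 188.83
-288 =-288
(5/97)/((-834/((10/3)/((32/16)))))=-25/242694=-0.00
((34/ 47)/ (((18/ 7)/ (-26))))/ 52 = -119/ 846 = -0.14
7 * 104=728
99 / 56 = 1.77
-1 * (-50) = 50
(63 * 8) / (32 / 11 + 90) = 396 / 73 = 5.42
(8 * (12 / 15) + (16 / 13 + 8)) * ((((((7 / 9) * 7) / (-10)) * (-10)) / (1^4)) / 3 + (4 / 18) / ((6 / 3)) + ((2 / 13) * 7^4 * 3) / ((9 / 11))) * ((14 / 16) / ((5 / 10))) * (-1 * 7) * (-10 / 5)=11850434008 / 22815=519414.16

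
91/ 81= 1.12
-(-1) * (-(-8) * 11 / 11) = 8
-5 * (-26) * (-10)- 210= -1510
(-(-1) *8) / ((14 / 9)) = 36 / 7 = 5.14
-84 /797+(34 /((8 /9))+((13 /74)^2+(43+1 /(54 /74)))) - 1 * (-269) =20712736909 /58919022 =351.55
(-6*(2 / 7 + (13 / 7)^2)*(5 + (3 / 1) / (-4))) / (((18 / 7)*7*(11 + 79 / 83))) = -86071 / 194432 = -0.44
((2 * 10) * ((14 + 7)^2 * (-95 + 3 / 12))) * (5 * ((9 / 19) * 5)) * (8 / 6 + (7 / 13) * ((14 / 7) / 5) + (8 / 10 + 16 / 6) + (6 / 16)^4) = -50413505620275 / 1011712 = -49829897.86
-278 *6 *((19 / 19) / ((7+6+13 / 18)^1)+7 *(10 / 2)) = -14449884 / 247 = -58501.55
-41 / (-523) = 41 / 523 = 0.08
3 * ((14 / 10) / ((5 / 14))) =294 / 25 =11.76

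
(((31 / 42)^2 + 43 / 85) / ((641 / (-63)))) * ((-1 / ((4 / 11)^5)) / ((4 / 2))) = 25371491387 / 3124387840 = 8.12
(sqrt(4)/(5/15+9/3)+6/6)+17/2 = 101/10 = 10.10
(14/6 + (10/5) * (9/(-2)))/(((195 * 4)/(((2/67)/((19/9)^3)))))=-162/5974189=-0.00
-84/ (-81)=28/ 27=1.04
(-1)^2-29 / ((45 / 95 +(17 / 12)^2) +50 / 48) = -69707 / 9637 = -7.23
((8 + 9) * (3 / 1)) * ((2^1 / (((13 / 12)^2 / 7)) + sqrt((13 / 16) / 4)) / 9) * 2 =140.30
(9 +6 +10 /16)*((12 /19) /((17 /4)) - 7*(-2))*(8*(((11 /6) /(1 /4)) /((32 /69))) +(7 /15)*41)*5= 73405625 /456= 160977.25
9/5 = 1.80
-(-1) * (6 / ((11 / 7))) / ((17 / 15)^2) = 9450 / 3179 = 2.97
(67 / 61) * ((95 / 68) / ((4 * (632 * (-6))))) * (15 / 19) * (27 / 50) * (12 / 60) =-1809 / 209722880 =-0.00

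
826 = 826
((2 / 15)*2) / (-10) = -2 / 75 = -0.03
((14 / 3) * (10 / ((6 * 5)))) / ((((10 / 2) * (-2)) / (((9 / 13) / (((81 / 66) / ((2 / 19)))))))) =-308 / 33345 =-0.01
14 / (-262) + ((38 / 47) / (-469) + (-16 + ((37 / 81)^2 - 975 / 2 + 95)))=-15472869732205 / 37891520226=-408.35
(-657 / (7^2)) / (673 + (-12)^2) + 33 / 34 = 1298751 / 1361122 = 0.95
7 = 7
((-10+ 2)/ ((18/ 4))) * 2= -32/ 9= -3.56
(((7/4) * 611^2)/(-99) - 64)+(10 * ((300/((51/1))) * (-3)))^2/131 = -96330416669/14992164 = -6425.38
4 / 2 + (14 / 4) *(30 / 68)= 241 / 68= 3.54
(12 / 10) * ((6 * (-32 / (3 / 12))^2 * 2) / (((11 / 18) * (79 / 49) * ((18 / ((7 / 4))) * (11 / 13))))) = 1315012608 / 47795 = 27513.60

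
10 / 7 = 1.43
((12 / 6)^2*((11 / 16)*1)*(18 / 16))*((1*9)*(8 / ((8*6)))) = 297 / 64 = 4.64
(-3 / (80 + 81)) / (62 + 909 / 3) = -3 / 58765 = -0.00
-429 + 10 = -419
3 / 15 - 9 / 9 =-4 / 5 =-0.80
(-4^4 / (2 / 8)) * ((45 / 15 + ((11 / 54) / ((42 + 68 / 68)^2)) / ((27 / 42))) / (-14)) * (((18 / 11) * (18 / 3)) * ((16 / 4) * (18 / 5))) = 22085599232 / 711865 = 31024.98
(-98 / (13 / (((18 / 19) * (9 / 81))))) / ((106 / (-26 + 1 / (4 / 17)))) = 4263 / 26182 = 0.16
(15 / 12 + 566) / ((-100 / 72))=-20421 / 50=-408.42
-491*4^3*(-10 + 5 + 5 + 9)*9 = -2545344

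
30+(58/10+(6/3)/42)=3764/105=35.85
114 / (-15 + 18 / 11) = -8.53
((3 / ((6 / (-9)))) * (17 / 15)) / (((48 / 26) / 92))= -5083 / 20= -254.15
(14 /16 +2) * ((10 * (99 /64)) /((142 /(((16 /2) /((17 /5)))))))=56925 /77248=0.74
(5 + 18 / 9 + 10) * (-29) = -493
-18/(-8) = 2.25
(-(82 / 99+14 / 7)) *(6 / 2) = -280 / 33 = -8.48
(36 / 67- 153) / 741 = -3405 / 16549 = -0.21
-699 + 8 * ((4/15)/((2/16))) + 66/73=-745727/1095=-681.03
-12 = -12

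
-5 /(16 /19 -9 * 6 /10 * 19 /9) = 475 /1003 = 0.47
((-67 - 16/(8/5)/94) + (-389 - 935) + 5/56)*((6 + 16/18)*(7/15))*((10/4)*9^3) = -3064388409/376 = -8149969.17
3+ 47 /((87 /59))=3034 /87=34.87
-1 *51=-51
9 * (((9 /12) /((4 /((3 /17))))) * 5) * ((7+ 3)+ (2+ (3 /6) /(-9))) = 17.78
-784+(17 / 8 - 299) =-8647 / 8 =-1080.88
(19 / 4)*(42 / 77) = 57 / 22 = 2.59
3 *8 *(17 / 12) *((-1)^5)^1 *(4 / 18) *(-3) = 68 / 3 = 22.67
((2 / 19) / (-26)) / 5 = -1 / 1235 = -0.00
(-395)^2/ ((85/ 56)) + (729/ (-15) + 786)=8800079/ 85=103530.34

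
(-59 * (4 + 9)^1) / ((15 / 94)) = -72098 / 15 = -4806.53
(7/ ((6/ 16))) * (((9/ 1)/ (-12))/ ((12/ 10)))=-35/ 3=-11.67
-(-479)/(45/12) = 127.73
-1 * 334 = -334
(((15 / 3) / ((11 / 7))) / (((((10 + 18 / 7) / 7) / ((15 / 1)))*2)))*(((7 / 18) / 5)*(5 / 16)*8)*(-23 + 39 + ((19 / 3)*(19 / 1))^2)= 7831161625 / 209088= 37453.90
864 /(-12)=-72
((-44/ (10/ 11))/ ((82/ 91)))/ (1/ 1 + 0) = -11011/ 205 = -53.71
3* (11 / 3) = 11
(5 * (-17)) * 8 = -680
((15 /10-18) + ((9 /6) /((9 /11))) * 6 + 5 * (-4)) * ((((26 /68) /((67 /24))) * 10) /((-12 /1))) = 195 /67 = 2.91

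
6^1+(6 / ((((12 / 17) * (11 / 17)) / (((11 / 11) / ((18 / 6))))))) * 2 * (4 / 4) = 487 / 33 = 14.76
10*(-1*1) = -10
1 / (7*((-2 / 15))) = -15 / 14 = -1.07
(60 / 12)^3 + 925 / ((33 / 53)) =53150 / 33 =1610.61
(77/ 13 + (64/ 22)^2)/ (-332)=-0.04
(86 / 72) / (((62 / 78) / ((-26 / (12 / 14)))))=-50869 / 1116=-45.58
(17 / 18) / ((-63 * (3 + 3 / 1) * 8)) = -17 / 54432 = -0.00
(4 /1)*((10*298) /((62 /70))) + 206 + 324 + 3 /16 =6938173 /496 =13988.25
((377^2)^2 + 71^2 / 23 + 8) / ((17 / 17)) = 464615015968 / 23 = 20200652868.17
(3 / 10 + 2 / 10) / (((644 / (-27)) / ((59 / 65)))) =-1593 / 83720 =-0.02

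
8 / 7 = 1.14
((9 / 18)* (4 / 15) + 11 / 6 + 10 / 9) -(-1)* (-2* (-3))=817 / 90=9.08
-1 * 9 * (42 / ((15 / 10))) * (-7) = 1764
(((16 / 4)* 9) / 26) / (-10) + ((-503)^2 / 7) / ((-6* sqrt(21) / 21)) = -253009* sqrt(21) / 42- 9 / 65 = -27605.68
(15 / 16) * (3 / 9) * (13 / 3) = 65 / 48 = 1.35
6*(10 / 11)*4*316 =75840 / 11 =6894.55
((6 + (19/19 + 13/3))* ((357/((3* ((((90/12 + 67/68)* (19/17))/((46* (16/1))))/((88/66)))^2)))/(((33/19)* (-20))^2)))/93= 2928850305253376/22759683974775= 128.69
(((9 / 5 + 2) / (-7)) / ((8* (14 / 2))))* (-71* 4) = 1349 / 490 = 2.75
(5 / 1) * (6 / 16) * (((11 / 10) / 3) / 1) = 11 / 16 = 0.69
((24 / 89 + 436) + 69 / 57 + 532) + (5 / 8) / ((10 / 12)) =6562637 / 6764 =970.23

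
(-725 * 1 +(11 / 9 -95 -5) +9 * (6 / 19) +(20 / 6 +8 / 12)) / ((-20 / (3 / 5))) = 34924 / 1425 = 24.51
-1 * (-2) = 2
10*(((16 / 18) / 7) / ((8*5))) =2 / 63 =0.03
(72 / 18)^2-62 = -46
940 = 940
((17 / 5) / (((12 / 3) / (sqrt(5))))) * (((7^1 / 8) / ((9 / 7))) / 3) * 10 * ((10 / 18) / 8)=0.30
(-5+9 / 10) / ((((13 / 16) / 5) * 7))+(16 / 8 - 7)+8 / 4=-601 / 91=-6.60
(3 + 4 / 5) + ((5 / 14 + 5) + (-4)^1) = 361 / 70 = 5.16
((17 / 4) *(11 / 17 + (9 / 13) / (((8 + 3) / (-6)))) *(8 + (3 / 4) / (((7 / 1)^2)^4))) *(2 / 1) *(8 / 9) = 120830230925 / 7419298887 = 16.29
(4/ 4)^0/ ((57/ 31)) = 31/ 57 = 0.54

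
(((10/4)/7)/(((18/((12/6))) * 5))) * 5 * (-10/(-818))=25/51534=0.00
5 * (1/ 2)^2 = 5/ 4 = 1.25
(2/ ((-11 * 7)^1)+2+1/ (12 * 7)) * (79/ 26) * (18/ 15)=28993/ 4004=7.24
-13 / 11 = -1.18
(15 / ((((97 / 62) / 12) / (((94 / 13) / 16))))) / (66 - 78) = -21855 / 5044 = -4.33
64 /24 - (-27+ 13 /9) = 254 /9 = 28.22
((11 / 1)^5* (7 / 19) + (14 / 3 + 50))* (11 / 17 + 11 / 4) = 260659399 / 1292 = 201748.76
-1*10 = -10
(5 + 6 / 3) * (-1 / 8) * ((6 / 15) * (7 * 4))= -49 / 5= -9.80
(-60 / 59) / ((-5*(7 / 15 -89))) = -45 / 19588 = -0.00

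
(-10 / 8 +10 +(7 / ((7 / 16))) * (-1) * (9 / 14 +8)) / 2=-3627 / 56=-64.77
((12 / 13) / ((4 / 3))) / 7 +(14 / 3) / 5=1409 / 1365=1.03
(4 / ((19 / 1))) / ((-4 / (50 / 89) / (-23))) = 1150 / 1691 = 0.68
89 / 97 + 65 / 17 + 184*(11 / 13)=3439210 / 21437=160.43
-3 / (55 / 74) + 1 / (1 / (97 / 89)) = -14423 / 4895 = -2.95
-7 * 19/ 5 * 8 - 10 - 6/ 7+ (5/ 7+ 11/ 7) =-7748/ 35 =-221.37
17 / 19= 0.89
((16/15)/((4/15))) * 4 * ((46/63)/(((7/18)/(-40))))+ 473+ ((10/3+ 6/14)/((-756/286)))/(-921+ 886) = -202424713/277830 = -728.59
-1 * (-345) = 345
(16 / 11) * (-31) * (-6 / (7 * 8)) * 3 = 1116 / 77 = 14.49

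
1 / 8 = 0.12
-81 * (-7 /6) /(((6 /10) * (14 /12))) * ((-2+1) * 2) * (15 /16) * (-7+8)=-2025 /8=-253.12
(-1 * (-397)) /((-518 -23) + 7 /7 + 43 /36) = -14292 /19397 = -0.74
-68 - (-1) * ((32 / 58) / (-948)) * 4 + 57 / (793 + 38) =-129333673 / 1903821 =-67.93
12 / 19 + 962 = 18290 / 19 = 962.63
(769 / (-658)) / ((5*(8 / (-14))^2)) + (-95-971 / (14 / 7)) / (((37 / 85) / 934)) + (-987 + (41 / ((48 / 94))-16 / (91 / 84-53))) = -648203451944299 / 520030560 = -1246471.85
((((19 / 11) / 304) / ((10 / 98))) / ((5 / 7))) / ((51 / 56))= 2401 / 28050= 0.09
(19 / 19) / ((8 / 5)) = 5 / 8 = 0.62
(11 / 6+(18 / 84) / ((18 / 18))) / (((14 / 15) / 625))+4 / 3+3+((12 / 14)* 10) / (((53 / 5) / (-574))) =14200747 / 15582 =911.36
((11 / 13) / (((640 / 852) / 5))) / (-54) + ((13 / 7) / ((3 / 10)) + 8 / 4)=423845 / 52416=8.09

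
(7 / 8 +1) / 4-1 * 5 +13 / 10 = -517 / 160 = -3.23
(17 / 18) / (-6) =-17 / 108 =-0.16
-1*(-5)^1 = 5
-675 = -675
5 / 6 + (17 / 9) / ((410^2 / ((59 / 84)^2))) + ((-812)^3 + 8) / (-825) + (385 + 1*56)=76255504171031587 / 117425246400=649396.16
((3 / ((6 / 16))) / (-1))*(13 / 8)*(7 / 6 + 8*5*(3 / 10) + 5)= -1417 / 6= -236.17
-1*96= -96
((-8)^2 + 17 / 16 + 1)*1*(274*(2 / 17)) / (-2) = -144809 / 136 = -1064.77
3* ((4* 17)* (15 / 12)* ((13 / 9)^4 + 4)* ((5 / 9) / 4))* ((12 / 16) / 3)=73.96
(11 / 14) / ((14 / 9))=99 / 196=0.51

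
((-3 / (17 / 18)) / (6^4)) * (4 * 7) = -0.07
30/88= 15/44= 0.34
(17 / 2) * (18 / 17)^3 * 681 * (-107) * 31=-6586885332 / 289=-22791990.77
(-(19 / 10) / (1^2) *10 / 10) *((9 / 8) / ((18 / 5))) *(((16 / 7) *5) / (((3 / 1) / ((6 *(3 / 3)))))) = -95 / 7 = -13.57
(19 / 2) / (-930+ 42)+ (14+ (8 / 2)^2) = 53261 / 1776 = 29.99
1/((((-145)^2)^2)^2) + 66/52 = 6448488917075390651/5080627631635156250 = 1.27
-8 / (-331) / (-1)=-8 / 331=-0.02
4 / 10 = 2 / 5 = 0.40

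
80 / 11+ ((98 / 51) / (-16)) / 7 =32563 / 4488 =7.26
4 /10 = 2 /5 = 0.40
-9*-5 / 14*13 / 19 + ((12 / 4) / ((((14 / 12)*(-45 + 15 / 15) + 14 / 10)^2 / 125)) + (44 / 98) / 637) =31916840849 / 13579590206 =2.35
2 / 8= 1 / 4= 0.25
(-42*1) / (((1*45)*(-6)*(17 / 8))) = 56 / 765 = 0.07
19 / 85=0.22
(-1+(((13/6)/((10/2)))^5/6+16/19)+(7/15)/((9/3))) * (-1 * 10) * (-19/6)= 574567/87480000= 0.01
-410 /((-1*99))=410 /99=4.14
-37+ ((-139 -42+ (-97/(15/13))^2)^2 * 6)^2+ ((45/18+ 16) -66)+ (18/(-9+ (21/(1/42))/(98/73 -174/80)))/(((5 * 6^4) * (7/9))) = 124182176815210963985158127483443/1534041534375000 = 80950987331516633.98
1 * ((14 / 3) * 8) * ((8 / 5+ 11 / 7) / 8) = 74 / 5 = 14.80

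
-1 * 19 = -19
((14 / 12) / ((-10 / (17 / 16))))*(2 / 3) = -119 / 1440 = -0.08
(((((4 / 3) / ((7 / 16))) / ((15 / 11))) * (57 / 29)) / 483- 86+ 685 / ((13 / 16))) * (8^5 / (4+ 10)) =237160820867072 / 133836885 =1772013.90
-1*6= -6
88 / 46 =44 / 23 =1.91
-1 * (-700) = 700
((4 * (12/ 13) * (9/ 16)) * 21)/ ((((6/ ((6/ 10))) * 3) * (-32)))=-189/ 4160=-0.05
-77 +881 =804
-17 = -17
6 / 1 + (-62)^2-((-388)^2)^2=-22663492086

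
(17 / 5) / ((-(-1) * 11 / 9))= 153 / 55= 2.78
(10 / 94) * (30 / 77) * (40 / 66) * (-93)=-93000 / 39809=-2.34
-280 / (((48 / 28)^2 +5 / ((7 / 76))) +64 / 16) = -343 / 75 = -4.57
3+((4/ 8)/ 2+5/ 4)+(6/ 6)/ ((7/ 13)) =6.36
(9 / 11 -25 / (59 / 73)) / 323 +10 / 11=0.82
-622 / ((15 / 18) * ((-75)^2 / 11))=-13684 / 9375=-1.46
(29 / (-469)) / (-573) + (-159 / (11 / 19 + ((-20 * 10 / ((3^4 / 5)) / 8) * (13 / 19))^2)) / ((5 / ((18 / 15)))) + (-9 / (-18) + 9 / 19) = -11038671723045427 / 512116016990550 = -21.56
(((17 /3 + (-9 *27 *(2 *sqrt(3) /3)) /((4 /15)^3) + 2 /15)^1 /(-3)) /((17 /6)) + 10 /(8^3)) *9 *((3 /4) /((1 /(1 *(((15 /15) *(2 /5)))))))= -389421 /217600 + 1476225 *sqrt(3) /544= 4698.39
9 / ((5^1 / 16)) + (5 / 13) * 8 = 2072 / 65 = 31.88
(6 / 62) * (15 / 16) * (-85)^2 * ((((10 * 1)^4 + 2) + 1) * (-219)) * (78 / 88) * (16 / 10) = -5555451385575 / 2728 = -2036455786.50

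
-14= -14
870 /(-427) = -870 /427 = -2.04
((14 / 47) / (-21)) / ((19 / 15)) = -10 / 893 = -0.01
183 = 183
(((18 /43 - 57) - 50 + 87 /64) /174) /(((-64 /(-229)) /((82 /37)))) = -2718782119 /566956032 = -4.80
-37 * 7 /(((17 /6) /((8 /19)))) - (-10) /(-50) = -62483 /1615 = -38.69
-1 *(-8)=8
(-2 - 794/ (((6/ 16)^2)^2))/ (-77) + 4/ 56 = 6505663/ 12474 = 521.54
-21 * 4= -84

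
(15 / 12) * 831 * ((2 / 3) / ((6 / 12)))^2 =5540 / 3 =1846.67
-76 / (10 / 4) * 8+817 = 2869 / 5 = 573.80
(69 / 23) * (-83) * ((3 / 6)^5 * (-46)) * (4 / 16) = 5727 / 64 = 89.48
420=420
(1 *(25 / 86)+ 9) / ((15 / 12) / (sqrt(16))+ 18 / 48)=6392 / 473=13.51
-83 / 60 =-1.38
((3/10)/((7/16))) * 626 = 15024/35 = 429.26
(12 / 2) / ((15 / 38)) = 76 / 5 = 15.20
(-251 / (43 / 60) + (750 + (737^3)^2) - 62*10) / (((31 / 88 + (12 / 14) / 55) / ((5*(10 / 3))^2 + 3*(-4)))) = 4615221928029001373913920 / 39861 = 115782893756528972527.38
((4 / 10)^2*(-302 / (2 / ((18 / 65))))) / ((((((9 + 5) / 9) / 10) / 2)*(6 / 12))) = -391392 / 2275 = -172.04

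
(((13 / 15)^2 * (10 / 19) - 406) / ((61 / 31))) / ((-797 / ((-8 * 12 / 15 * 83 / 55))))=-28553466112 / 11431072125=-2.50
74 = 74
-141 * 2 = -282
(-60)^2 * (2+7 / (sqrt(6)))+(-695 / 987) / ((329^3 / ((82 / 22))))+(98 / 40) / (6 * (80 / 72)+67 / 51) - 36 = 2049762007653034237 / 286107505858020+4200 * sqrt(6) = 17452.16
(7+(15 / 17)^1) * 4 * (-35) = -18760 / 17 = -1103.53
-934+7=-927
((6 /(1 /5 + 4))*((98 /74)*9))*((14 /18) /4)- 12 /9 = 439 /222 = 1.98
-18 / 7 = -2.57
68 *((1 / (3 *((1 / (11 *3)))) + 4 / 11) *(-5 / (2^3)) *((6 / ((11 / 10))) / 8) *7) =-1115625 / 484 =-2305.01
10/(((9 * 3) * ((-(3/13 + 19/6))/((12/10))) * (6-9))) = 104/2385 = 0.04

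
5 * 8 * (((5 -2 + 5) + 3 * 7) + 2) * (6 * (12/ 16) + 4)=10540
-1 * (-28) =28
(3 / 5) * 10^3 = 600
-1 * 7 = -7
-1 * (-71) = 71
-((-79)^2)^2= -38950081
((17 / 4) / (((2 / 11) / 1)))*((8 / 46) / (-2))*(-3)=561 / 92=6.10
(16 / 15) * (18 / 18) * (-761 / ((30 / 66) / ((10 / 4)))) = -4464.53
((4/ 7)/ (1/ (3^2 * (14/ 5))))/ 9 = 8/ 5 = 1.60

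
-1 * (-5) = 5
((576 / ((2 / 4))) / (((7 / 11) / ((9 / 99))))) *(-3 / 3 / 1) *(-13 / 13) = 1152 / 7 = 164.57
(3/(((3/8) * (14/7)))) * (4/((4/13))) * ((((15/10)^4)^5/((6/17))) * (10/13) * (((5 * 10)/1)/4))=2469805617375/524288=4710780.37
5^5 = 3125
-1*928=-928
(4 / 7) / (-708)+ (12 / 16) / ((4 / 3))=11135 / 19824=0.56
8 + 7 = 15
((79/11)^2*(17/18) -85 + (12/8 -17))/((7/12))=-225584/2541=-88.78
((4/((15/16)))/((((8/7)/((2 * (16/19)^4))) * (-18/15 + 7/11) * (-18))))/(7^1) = 5767168/109078677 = 0.05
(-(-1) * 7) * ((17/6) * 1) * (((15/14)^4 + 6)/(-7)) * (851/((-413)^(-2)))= -4719049567289/1568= -3009597938.32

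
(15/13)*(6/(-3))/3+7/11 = -19/143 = -0.13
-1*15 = -15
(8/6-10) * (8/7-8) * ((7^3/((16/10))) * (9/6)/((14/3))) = 4095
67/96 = 0.70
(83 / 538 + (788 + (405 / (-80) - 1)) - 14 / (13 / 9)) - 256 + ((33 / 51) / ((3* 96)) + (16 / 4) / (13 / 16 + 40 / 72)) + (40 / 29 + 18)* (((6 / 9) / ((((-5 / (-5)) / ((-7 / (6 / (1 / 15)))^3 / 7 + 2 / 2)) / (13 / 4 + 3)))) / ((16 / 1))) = 249273992035650623 / 475376309516160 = 524.37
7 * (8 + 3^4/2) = 679/2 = 339.50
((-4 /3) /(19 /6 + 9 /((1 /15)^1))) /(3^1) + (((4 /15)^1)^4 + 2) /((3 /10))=168215948 /25180875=6.68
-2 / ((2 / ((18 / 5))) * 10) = -9 / 25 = -0.36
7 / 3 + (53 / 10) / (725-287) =10273 / 4380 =2.35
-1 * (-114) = 114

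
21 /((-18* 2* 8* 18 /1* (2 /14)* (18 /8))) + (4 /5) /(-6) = -2837 /19440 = -0.15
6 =6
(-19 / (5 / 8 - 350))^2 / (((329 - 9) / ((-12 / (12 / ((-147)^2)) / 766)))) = -7800849 / 29920055750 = -0.00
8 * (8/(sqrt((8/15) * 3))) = 16 * sqrt(10) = 50.60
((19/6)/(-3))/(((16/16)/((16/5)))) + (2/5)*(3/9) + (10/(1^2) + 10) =754/45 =16.76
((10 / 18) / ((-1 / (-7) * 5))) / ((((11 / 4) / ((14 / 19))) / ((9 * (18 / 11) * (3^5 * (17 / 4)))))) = 7287084 / 2299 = 3169.68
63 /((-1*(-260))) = 0.24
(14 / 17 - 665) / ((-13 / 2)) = 22582 / 221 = 102.18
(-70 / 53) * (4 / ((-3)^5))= 280 / 12879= 0.02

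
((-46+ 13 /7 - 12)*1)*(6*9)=-3031.71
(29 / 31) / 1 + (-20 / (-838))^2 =5094369 / 5442391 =0.94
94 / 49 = 1.92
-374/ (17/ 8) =-176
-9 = -9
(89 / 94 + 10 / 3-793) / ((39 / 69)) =-1395.43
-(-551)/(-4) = -551/4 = -137.75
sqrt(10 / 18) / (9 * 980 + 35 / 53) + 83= 53 * sqrt(5) / 1402485 + 83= 83.00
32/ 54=16/ 27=0.59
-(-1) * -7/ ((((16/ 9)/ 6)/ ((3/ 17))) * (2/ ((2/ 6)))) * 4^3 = -756/ 17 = -44.47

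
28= 28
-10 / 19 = -0.53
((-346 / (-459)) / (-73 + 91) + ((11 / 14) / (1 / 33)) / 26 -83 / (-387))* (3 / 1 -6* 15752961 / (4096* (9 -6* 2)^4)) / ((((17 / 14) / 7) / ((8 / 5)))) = -109184787133373 / 33499215360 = -3259.32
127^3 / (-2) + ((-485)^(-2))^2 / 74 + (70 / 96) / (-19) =-1912250135120046343919 / 1867082536290000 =-1024191.54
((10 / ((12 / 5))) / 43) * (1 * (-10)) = -125 / 129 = -0.97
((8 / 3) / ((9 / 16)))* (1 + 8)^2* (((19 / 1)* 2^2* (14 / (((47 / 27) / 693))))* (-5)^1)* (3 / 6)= -19112163840 / 47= -406641783.83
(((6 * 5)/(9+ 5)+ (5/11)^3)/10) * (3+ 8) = 2084/847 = 2.46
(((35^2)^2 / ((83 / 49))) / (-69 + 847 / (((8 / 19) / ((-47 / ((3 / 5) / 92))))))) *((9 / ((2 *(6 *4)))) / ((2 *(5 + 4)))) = -73530625 / 115513528912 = -0.00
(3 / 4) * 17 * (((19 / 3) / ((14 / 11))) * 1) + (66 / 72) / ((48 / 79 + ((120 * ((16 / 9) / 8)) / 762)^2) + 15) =520827543689 / 8201342632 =63.51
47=47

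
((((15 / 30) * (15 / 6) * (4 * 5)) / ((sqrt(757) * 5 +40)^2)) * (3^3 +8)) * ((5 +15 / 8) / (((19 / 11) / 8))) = 20525 / 10773 - 400 * sqrt(757) / 10773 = 0.88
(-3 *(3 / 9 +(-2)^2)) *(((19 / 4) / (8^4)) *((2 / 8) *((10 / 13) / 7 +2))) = -57 / 7168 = -0.01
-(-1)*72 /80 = 9 /10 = 0.90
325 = 325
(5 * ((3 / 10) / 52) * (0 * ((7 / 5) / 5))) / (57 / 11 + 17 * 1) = 0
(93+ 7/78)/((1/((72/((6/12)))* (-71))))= -12372744/13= -951749.54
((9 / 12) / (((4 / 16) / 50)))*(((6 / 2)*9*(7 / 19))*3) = 85050 / 19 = 4476.32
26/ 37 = 0.70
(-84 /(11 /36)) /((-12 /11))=252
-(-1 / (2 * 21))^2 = -1 / 1764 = -0.00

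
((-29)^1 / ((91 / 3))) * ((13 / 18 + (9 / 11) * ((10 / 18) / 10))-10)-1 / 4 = 103021 / 12012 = 8.58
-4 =-4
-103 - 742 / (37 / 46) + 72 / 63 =-265305 / 259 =-1024.34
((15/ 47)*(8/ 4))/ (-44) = -15/ 1034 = -0.01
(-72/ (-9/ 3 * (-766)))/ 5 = -12/ 1915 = -0.01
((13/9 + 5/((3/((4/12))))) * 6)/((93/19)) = 76/31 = 2.45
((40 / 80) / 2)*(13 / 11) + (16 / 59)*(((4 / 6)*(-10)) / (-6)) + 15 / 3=130763 / 23364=5.60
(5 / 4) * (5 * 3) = 75 / 4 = 18.75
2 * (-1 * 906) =-1812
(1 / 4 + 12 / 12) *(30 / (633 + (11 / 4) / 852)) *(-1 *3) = -15336 / 86291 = -0.18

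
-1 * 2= -2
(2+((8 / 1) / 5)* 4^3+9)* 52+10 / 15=88462 / 15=5897.47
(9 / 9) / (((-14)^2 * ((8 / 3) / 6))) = 9 / 784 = 0.01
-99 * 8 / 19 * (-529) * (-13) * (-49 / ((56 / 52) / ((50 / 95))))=2478195720 / 361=6864808.09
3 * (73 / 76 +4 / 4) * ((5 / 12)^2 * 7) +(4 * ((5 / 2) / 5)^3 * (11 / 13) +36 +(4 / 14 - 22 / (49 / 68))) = 30966479 / 2323776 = 13.33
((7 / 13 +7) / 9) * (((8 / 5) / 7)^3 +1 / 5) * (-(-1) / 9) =466 / 23625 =0.02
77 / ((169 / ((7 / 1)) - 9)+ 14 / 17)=9163 / 1900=4.82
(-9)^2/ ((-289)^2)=81/ 83521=0.00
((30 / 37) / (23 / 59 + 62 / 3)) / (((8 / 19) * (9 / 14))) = 39235 / 275798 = 0.14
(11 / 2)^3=1331 / 8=166.38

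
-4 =-4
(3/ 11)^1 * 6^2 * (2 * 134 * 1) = 28944/ 11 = 2631.27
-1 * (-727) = 727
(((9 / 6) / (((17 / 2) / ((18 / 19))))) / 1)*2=108 / 323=0.33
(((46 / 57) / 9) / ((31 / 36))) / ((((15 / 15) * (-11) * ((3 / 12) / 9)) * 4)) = -552 / 6479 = -0.09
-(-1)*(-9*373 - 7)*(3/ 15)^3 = -3364/ 125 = -26.91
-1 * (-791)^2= -625681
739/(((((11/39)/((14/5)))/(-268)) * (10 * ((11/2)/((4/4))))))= -108136392/3025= -35747.57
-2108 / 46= -1054 / 23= -45.83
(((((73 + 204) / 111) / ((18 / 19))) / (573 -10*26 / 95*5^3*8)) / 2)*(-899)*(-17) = -1528254151 / 164287548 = -9.30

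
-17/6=-2.83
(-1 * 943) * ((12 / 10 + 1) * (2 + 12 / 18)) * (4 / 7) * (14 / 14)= -331936 / 105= -3161.30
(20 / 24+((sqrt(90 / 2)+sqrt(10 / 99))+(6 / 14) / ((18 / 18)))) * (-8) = -24 * sqrt(5)- 212 / 21- 8 * sqrt(110) / 33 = -66.30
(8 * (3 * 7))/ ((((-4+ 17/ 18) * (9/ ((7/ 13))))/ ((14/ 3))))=-10976/ 715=-15.35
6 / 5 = 1.20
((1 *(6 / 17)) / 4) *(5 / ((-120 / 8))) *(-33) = 33 / 34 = 0.97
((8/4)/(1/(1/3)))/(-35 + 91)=1/84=0.01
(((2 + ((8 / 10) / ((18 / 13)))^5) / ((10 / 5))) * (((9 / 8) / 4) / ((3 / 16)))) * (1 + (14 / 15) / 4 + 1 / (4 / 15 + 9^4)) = 693678464911789 / 363221470687500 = 1.91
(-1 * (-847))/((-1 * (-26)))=847/26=32.58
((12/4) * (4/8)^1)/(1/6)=9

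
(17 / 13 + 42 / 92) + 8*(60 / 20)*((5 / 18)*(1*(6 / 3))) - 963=-1700537 / 1794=-947.90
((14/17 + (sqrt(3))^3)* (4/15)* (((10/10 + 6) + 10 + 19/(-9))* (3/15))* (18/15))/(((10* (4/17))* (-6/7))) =-7973* sqrt(3)/5625 - 6566/16875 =-2.84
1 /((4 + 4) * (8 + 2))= 1 /80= 0.01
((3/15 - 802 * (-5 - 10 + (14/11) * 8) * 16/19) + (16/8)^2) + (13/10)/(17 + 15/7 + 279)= 2842388445/872366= 3258.25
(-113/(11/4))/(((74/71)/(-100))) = 3942.51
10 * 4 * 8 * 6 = 1920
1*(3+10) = 13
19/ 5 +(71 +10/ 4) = 77.30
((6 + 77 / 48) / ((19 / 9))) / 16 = 1095 / 4864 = 0.23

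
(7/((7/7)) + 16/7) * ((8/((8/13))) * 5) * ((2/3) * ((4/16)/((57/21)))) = 4225/114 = 37.06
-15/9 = -5/3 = -1.67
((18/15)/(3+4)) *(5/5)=6/35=0.17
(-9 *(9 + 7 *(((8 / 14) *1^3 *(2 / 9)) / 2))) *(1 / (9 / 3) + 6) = -1615 / 3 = -538.33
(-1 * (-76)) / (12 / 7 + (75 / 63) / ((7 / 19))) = 11172 / 727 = 15.37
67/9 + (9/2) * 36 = 1525/9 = 169.44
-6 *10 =-60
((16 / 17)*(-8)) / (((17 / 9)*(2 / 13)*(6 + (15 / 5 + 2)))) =-7488 / 3179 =-2.36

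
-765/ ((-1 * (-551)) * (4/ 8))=-1530/ 551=-2.78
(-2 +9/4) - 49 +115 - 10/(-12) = 67.08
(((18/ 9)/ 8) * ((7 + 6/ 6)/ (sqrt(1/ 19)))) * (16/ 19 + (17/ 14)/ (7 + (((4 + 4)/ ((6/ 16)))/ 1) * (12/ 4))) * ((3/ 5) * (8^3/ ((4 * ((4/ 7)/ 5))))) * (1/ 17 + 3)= 15396.74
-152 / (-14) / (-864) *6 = -19 / 252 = -0.08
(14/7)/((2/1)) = 1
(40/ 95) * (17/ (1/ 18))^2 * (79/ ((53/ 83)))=4877626.63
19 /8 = 2.38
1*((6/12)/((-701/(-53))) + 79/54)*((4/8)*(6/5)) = 5681/6309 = 0.90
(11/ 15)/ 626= 11/ 9390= 0.00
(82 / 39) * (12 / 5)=328 / 65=5.05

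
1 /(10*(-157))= -1 /1570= -0.00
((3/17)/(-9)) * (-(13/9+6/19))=301/8721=0.03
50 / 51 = 0.98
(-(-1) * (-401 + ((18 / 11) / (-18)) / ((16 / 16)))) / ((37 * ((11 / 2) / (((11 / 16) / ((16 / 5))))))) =-5515 / 13024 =-0.42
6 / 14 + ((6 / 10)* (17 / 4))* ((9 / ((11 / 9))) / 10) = 35517 / 15400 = 2.31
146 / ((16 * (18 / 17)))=1241 / 144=8.62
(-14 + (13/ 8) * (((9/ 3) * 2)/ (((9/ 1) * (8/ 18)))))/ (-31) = 185/ 496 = 0.37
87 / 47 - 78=-3579 / 47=-76.15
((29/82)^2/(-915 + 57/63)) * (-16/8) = 17661/64536952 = 0.00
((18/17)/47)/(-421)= -18/336379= -0.00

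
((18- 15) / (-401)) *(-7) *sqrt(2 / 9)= 7 *sqrt(2) / 401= 0.02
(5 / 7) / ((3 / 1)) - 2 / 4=-11 / 42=-0.26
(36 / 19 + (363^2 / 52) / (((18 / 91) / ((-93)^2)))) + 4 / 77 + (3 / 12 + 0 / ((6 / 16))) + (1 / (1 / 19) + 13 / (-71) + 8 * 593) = 92078032124049 / 830984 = 110806022.89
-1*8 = -8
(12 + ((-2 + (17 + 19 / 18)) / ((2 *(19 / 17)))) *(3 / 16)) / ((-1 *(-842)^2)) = -48689 / 2586300672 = -0.00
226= 226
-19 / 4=-4.75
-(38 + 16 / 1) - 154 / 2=-131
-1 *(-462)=462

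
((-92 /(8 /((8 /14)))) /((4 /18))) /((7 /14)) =-414 /7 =-59.14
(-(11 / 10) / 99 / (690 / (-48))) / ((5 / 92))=16 / 1125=0.01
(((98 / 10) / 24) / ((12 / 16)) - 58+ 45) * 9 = -1121 / 10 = -112.10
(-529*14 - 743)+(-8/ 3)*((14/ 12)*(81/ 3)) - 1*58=-8291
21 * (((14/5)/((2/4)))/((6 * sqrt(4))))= 49/5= 9.80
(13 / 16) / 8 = 13 / 128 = 0.10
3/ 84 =1/ 28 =0.04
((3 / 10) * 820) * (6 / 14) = 738 / 7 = 105.43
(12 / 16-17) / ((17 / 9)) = -585 / 68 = -8.60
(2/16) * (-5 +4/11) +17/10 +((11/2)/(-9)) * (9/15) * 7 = -1909/1320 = -1.45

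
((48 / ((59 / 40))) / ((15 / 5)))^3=262144000 / 205379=1276.39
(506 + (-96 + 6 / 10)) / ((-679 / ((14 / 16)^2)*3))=-14371 / 93120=-0.15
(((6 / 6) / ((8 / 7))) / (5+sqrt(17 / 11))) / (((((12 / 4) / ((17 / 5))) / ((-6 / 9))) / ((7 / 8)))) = -9163 / 74304+833 * sqrt(187) / 371520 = -0.09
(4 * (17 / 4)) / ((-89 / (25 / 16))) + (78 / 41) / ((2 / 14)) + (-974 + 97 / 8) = -55398031 / 58384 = -948.86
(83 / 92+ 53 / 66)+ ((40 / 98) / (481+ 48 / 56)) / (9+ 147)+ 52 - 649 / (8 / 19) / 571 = 54280643545967 / 1064205758616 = 51.01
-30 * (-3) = 90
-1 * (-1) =1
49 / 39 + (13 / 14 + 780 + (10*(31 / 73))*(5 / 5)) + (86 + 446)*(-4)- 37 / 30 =-44601161 / 33215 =-1342.80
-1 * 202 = -202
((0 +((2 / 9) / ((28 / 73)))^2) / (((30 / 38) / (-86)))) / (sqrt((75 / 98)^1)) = -4353793 * sqrt(6) / 255150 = -41.80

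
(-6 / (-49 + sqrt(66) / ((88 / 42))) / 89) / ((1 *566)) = 18 *sqrt(66) / 755484065 + 264 / 107926295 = 0.00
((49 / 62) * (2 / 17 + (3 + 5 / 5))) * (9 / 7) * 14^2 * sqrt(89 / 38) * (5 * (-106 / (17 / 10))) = -1145277000 * sqrt(3382) / 170221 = -391276.89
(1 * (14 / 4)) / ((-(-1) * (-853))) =-7 / 1706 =-0.00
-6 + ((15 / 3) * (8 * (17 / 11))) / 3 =14.61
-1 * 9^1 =-9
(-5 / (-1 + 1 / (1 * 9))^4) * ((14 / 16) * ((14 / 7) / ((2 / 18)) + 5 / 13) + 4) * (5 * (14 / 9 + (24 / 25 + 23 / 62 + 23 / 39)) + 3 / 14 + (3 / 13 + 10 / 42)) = -873066154419 / 300425216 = -2906.10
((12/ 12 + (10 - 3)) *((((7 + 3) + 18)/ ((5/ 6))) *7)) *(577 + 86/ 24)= 5462128/ 5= 1092425.60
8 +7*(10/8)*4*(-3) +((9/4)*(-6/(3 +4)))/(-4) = -5405/56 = -96.52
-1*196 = -196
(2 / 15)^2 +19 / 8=4307 / 1800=2.39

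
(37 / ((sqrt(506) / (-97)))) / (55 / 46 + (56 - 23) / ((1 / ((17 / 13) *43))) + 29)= -46657 *sqrt(506) / 12404865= -0.08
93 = 93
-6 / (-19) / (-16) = -3 / 152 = -0.02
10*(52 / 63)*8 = 4160 / 63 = 66.03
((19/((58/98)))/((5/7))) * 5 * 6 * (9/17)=351918/493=713.83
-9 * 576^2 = -2985984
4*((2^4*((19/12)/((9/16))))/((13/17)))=82688/351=235.58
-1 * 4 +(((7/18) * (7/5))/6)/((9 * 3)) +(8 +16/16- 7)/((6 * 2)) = -55841/14580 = -3.83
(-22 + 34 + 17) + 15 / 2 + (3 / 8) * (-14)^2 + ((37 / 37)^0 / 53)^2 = 308991 / 2809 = 110.00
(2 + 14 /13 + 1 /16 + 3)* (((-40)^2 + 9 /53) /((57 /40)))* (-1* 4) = -27576.48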